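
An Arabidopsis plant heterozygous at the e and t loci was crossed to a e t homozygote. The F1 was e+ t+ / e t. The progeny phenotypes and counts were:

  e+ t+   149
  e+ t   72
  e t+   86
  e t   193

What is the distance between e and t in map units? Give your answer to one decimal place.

The recombinant classes are e+ t and e t+: 72 + 86 = 158.
Recombination frequency = 158/500 = 0.3160 ≈ 31.6%, i.e. 31.6 map units.

31.6 map units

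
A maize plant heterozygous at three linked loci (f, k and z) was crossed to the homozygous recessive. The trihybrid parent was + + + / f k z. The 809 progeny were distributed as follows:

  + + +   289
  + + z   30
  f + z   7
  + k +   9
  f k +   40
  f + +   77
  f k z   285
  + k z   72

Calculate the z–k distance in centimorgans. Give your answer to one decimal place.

10.6 centimorgans

The two rarest classes, + k + and f + z, are the double crossovers. Comparing them with the parentals, only the k allele has switched, so k is the middle locus and the order is z – k – f.
Crossovers in the z–k interval produce the single-crossover classes + + z and f k + (30 + 40 = 70) plus the double crossovers (16).
RF(z–k) = (70 + 16) / 809 = 86/809 = 0.1063 → 10.6 centimorgans.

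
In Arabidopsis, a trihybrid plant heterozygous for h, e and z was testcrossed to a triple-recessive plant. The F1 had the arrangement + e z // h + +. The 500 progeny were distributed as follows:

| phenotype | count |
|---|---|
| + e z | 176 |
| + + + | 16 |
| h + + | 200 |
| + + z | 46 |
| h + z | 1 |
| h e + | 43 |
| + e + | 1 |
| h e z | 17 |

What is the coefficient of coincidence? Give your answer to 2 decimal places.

The two rarest classes, + e + and h + z, are the double crossovers. Comparing them with the parentals, only the z allele has switched, so z is the middle locus and the order is h – z – e.
h–z: (33 + 2)/500 = 0.0700; z–e: (89 + 2)/500 = 0.1820.
Expected DCO frequency = 0.0700 × 0.1820 ≈ 0.01274; observed = 2/500 ≈ 0.00400.
Coefficient of coincidence = 0.00400/0.01274 ≈ 0.31.

0.31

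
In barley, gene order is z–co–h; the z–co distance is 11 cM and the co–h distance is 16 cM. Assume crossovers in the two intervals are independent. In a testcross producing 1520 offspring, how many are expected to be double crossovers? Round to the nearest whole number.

Map distances give recombination frequencies of 0.110 and 0.160 for the two intervals.
With no interference, expected double-crossover frequency = 0.110 × 0.160 = 0.01760.
Expected number = 0.01760 × 1520 = 26.75 ≈ 27.

27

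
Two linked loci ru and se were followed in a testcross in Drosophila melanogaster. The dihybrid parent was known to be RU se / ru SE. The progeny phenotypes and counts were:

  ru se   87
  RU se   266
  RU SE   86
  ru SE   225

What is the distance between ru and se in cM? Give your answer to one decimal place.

26.1 cM

The recombinant classes are RU SE and ru se: 86 + 87 = 173.
Recombination frequency = 173/664 = 0.2605 ≈ 26.1%, i.e. 26.1 cM.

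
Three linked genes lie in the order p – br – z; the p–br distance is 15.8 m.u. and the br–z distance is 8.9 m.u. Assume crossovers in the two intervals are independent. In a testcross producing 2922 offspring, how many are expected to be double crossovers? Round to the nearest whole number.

Map distances give recombination frequencies of 0.158 and 0.089 for the two intervals.
With no interference, expected double-crossover frequency = 0.158 × 0.089 = 0.01406.
Expected number = 0.01406 × 2922 = 41.09 ≈ 41.

41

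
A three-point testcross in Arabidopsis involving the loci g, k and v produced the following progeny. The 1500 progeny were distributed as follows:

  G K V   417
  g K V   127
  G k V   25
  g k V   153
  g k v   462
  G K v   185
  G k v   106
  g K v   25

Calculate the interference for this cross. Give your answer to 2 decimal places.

The two most frequent reciprocal classes, G K V and g k v, are the parental types, so the F1 was G K V / g k v.
The two rarest classes, G k V and g K v, are the double crossovers. Comparing them with the parentals, only the k allele has switched, so k is the middle locus and the order is v – k – g.
v–k: (338 + 50)/1500 = 0.2587; k–g: (233 + 50)/1500 = 0.1887.
Expected DCO frequency = 0.2587 × 0.1887 ≈ 0.04882; observed = 50/1500 ≈ 0.03333.
Coefficient of coincidence = 0.03333/0.04882 ≈ 0.68; interference = 1 − 0.68 = 0.32.

0.32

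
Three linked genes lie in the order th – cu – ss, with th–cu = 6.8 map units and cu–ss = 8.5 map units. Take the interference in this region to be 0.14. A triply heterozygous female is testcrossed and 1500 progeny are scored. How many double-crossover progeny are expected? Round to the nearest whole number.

7

Map distances give recombination frequencies of 0.068 and 0.085 for the two intervals.
With interference 0.14 (so coincidence = 0.86), expected double-crossover frequency = 0.068 × 0.085 × 0.86 = 0.00497.
Expected number = 0.00497 × 1500 = 7.46 ≈ 7.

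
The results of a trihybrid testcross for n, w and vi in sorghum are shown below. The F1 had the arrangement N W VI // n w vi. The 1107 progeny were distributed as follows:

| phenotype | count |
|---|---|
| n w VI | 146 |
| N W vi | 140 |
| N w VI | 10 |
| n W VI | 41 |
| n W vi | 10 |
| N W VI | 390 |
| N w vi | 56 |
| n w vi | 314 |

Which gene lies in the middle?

The two rarest classes, N w VI and n W vi, are the double crossovers. Comparing them with the parentals, only the w allele has switched, so w is the middle locus and the order is vi – w – n.

w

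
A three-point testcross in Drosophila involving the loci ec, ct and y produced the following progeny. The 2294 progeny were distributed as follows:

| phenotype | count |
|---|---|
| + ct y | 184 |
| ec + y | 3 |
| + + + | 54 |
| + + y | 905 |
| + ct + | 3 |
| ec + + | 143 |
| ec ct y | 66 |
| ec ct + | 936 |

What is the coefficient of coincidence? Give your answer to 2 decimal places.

The two most frequent reciprocal classes, + + y and ec ct +, are the parental types, so the F1 was + + y / ec ct +.
The two rarest classes, ec + y and + ct +, are the double crossovers. Comparing them with the parentals, only the ec allele has switched, so ec is the middle locus and the order is y – ec – ct.
y–ec: (120 + 6)/2294 = 0.0549; ec–ct: (327 + 6)/2294 = 0.1452.
Expected DCO frequency = 0.0549 × 0.1452 ≈ 0.00797; observed = 6/2294 ≈ 0.00262.
Coefficient of coincidence = 0.00262/0.00797 ≈ 0.33.

0.33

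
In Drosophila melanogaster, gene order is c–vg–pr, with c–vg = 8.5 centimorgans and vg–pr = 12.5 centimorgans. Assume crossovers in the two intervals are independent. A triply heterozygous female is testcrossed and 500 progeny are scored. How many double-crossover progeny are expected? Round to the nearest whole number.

Map distances give recombination frequencies of 0.085 and 0.125 for the two intervals.
With no interference, expected double-crossover frequency = 0.085 × 0.125 = 0.01063.
Expected number = 0.01063 × 500 = 5.31 ≈ 5.

5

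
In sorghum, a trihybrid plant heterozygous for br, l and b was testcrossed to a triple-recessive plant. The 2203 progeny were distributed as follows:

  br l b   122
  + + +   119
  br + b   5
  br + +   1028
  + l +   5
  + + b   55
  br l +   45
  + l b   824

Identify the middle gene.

b

The two most frequent reciprocal classes, br + + and + l b, are the parental types, so the F1 was br + + / + l b.
The two rarest classes, br + b and + l +, are the double crossovers. Comparing them with the parentals, only the b allele has switched, so b is the middle locus and the order is l – b – br.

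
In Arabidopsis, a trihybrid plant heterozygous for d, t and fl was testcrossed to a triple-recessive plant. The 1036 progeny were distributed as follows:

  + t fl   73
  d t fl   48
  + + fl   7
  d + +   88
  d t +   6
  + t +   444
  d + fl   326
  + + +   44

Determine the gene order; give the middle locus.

The two most frequent reciprocal classes, d + fl and + t +, are the parental types, so the F1 was d + fl / + t +.
The two rarest classes, + + fl and d t +, are the double crossovers. Comparing them with the parentals, only the d allele has switched, so d is the middle locus and the order is fl – d – t.

d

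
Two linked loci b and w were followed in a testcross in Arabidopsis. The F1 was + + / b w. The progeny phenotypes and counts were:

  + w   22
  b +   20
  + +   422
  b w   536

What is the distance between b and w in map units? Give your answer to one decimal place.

4.2 map units

The recombinant classes are + w and b +: 22 + 20 = 42.
Recombination frequency = 42/1000 = 0.0420 ≈ 4.2%, i.e. 4.2 map units.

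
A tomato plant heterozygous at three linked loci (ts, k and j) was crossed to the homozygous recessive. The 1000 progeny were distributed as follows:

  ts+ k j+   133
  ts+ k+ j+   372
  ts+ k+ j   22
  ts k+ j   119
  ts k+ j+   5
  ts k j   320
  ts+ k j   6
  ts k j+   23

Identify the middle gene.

The two most frequent reciprocal classes, ts+ k+ j+ and ts k j, are the parental types, so the F1 was ts+ k+ j+ / ts k j.
The two rarest classes, ts k+ j+ and ts+ k j, are the double crossovers. Comparing them with the parentals, only the ts allele has switched, so ts is the middle locus and the order is j – ts – k.

ts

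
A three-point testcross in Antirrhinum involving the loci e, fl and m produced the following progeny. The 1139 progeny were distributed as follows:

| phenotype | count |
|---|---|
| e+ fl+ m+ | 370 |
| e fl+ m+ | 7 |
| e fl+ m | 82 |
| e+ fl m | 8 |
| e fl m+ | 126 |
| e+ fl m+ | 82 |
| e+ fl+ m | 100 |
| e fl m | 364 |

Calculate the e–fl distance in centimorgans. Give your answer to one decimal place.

The two most frequent reciprocal classes, e fl m and e+ fl+ m+, are the parental types, so the F1 was e fl m / e+ fl+ m+.
The two rarest classes, e+ fl m and e fl+ m+, are the double crossovers. Comparing them with the parentals, only the e allele has switched, so e is the middle locus and the order is fl – e – m.
Crossovers in the fl–e interval produce the single-crossover classes e fl+ m and e+ fl m+ (82 + 82 = 164) plus the double crossovers (15).
RF(fl–e) = (164 + 15) / 1139 = 179/1139 = 0.1572 → 15.7 centimorgans.

15.7 centimorgans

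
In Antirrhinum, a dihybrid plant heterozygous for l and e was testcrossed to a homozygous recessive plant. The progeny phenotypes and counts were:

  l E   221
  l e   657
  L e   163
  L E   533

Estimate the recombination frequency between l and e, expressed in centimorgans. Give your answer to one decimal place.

The two most frequent classes, L E (533) and l e (657), are the parental types, so the F1 was L E / l e.
The recombinant classes are L e and l E: 163 + 221 = 384.
Recombination frequency = 384/1574 = 0.2440 ≈ 24.4%, i.e. 24.4 centimorgans.

24.4 centimorgans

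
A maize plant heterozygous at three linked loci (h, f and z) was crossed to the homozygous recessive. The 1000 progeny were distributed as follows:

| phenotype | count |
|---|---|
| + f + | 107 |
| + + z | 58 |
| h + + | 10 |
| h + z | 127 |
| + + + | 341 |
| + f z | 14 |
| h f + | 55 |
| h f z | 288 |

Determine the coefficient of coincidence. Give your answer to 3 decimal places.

0.679

The two most frequent reciprocal classes, + + + and h f z, are the parental types, so the F1 was + + + / h f z.
The two rarest classes, h + + and + f z, are the double crossovers. Comparing them with the parentals, only the h allele has switched, so h is the middle locus and the order is z – h – f.
z–h: (113 + 24)/1000 = 0.1370; h–f: (234 + 24)/1000 = 0.2580.
Expected DCO frequency = 0.1370 × 0.2580 ≈ 0.03535; observed = 24/1000 ≈ 0.02400.
Coefficient of coincidence = 0.02400/0.03535 ≈ 0.679.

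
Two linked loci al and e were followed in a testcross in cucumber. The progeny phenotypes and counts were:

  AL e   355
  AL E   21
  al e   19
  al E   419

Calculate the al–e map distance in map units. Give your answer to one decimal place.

The two most frequent classes, AL e (355) and al E (419), are the parental types, so the F1 was AL e / al E.
The recombinant classes are AL E and al e: 21 + 19 = 40.
Recombination frequency = 40/814 = 0.0491 ≈ 4.9%, i.e. 4.9 map units.

4.9 map units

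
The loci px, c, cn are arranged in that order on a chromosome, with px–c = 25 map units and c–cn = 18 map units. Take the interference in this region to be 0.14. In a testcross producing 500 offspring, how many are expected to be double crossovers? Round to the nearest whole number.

19

Map distances give recombination frequencies of 0.250 and 0.180 for the two intervals.
With interference 0.14 (so coincidence = 0.86), expected double-crossover frequency = 0.250 × 0.180 × 0.86 = 0.03870.
Expected number = 0.03870 × 500 = 19.35 ≈ 19.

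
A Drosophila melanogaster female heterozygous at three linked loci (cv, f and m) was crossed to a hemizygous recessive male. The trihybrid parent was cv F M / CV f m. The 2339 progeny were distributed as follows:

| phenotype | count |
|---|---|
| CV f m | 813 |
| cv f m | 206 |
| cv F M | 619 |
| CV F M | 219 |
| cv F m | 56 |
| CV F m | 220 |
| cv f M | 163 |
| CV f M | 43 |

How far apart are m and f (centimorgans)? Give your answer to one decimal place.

The two rarest classes, cv F m and CV f M, are the double crossovers. Comparing them with the parentals, only the m allele has switched, so m is the middle locus and the order is cv – m – f.
Crossovers in the m–f interval produce the single-crossover classes cv f M and CV F m (163 + 220 = 383) plus the double crossovers (99).
RF(m–f) = (383 + 99) / 2339 = 482/2339 = 0.2061 → 20.6 centimorgans.

20.6 centimorgans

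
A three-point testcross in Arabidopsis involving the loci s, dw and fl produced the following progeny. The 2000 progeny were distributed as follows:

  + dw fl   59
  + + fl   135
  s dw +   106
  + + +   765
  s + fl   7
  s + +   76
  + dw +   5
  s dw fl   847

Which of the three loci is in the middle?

The two most frequent reciprocal classes, s dw fl and + + +, are the parental types, so the F1 was s dw fl / + + +.
The two rarest classes, s + fl and + dw +, are the double crossovers. Comparing them with the parentals, only the dw allele has switched, so dw is the middle locus and the order is s – dw – fl.

dw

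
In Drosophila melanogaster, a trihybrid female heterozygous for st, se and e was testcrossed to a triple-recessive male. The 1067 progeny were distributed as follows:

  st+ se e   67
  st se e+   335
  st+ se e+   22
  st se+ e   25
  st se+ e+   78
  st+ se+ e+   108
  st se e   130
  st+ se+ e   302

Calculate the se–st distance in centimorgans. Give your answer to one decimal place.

18.0 centimorgans

The two most frequent reciprocal classes, st+ se+ e and st se e+, are the parental types, so the F1 was st+ se+ e / st se e+.
The two rarest classes, st se+ e and st+ se e+, are the double crossovers. Comparing them with the parentals, only the st allele has switched, so st is the middle locus and the order is e – st – se.
Crossovers in the st–se interval produce the single-crossover classes st+ se e and st se+ e+ (67 + 78 = 145) plus the double crossovers (47).
RF(st–se) = (145 + 47) / 1067 = 192/1067 = 0.1799 → 18.0 centimorgans.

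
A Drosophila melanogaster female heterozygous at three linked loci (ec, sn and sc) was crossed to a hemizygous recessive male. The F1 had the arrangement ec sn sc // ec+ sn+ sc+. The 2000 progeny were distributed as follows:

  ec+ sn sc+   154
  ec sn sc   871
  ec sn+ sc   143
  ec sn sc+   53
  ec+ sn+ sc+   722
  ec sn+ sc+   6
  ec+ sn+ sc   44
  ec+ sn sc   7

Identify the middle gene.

ec

The two rarest classes, ec+ sn sc and ec sn+ sc+, are the double crossovers. Comparing them with the parentals, only the ec allele has switched, so ec is the middle locus and the order is sc – ec – sn.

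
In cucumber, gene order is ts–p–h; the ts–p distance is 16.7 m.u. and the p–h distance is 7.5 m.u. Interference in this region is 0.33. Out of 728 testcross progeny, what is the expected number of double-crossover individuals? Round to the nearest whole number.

6

Map distances give recombination frequencies of 0.167 and 0.075 for the two intervals.
With interference 0.33 (so coincidence = 0.67), expected double-crossover frequency = 0.167 × 0.075 × 0.67 = 0.00839.
Expected number = 0.00839 × 728 = 6.11 ≈ 6.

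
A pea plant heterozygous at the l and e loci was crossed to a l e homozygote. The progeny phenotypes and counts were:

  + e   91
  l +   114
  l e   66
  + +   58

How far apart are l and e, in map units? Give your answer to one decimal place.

37.7 map units

The two most frequent classes, + e (91) and l + (114), are the parental types, so the F1 was + e / l +.
The recombinant classes are + + and l e: 58 + 66 = 124.
Recombination frequency = 124/329 = 0.3769 ≈ 37.7%, i.e. 37.7 map units.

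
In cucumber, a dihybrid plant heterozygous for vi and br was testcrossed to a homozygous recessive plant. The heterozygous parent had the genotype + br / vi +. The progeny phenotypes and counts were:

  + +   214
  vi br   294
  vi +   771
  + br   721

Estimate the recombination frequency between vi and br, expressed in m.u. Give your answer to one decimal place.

The recombinant classes are + + and vi br: 214 + 294 = 508.
Recombination frequency = 508/2000 = 0.2540 ≈ 25.4%, i.e. 25.4 m.u.

25.4 m.u.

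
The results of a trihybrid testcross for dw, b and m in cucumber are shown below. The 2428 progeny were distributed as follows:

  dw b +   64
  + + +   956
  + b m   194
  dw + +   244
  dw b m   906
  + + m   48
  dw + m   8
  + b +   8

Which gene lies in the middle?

b

The two most frequent reciprocal classes, dw b m and + + +, are the parental types, so the F1 was dw b m / + + +.
The two rarest classes, dw + m and + b +, are the double crossovers. Comparing them with the parentals, only the b allele has switched, so b is the middle locus and the order is m – b – dw.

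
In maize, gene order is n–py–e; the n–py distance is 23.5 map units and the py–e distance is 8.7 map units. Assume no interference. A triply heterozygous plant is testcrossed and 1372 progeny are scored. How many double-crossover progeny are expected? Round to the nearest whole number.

Map distances give recombination frequencies of 0.235 and 0.087 for the two intervals.
With no interference, expected double-crossover frequency = 0.235 × 0.087 = 0.02044.
Expected number = 0.02044 × 1372 = 28.05 ≈ 28.

28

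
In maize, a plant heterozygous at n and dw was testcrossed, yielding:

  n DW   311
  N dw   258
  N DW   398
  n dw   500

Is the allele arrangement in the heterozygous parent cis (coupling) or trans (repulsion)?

The two most frequent classes are N DW (398) and n dw (500); these are the parental (non-recombinant) types.
So the F1 carried N DW on one chromosome and n dw on the other — the recessive alleles are on the same chromosome (cis / coupling).

cis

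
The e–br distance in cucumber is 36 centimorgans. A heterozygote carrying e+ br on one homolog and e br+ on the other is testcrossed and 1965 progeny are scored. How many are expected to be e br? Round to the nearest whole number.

354

A map distance of 36 centimorgans corresponds to a recombination frequency of 0.360.
The F1 is e+ br / e br+, so e br is a recombinant gamete class with expected frequency r/2 = 0.360/2 = 0.1800.
Expected number = 0.1800 × 1965 = 353.70 ≈ 354.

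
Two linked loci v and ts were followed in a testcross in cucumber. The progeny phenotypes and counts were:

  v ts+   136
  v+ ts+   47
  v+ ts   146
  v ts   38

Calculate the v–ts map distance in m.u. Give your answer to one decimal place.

The two most frequent classes, v+ ts (146) and v ts+ (136), are the parental types, so the F1 was v+ ts / v ts+.
The recombinant classes are v+ ts+ and v ts: 47 + 38 = 85.
Recombination frequency = 85/367 = 0.2316 ≈ 23.2%, i.e. 23.2 m.u.

23.2 m.u.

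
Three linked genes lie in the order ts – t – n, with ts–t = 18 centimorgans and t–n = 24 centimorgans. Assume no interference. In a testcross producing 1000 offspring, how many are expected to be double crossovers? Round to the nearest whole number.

43

Map distances give recombination frequencies of 0.180 and 0.240 for the two intervals.
With no interference, expected double-crossover frequency = 0.180 × 0.240 = 0.04320.
Expected number = 0.04320 × 1000 = 43.20 ≈ 43.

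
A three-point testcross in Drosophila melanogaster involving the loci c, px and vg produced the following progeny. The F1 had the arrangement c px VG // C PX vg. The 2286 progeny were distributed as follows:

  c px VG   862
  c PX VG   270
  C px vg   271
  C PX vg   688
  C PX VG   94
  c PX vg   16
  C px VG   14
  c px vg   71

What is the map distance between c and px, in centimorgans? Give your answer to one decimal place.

The two rarest classes, C px VG and c PX vg, are the double crossovers. Comparing them with the parentals, only the c allele has switched, so c is the middle locus and the order is px – c – vg.
Crossovers in the px–c interval produce the single-crossover classes c PX VG and C px vg (270 + 271 = 541) plus the double crossovers (30).
RF(px–c) = (541 + 30) / 2286 = 571/2286 = 0.2498 → 25.0 centimorgans.

25.0 centimorgans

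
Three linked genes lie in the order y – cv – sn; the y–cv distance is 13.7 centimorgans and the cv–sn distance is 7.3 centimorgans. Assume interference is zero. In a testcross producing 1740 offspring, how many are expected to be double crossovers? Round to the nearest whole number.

Map distances give recombination frequencies of 0.137 and 0.073 for the two intervals.
With no interference, expected double-crossover frequency = 0.137 × 0.073 = 0.01000.
Expected number = 0.01000 × 1740 = 17.40 ≈ 17.

17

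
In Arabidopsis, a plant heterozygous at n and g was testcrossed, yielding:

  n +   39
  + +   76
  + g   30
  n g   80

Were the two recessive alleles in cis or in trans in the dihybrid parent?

The two most frequent classes are + + (76) and n g (80); these are the parental (non-recombinant) types.
So the F1 carried + + on one chromosome and n g on the other — the recessive alleles are on the same chromosome (cis / coupling).

cis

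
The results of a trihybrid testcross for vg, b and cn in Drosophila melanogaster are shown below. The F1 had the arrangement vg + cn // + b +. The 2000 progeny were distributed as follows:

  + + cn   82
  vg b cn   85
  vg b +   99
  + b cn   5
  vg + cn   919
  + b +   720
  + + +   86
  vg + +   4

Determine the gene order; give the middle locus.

cn

The two rarest classes, vg + + and + b cn, are the double crossovers. Comparing them with the parentals, only the cn allele has switched, so cn is the middle locus and the order is b – cn – vg.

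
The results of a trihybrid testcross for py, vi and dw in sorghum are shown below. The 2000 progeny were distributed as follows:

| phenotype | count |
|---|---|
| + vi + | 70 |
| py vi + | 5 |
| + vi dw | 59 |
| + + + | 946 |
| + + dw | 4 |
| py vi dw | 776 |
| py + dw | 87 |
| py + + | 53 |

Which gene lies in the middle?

dw

The two most frequent reciprocal classes, py vi dw and + + +, are the parental types, so the F1 was py vi dw / + + +.
The two rarest classes, py vi + and + + dw, are the double crossovers. Comparing them with the parentals, only the dw allele has switched, so dw is the middle locus and the order is vi – dw – py.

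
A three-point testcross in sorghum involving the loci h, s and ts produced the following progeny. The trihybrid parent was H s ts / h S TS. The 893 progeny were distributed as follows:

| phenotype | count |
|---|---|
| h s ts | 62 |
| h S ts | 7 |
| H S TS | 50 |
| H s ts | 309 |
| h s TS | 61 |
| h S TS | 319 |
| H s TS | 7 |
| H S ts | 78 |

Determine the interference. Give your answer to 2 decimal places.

0.35

The two rarest classes, H s TS and h S ts, are the double crossovers. Comparing them with the parentals, only the ts allele has switched, so ts is the middle locus and the order is s – ts – h.
s–ts: (139 + 14)/893 = 0.1713; ts–h: (112 + 14)/893 = 0.1411.
Expected DCO frequency = 0.1713 × 0.1411 ≈ 0.02417; observed = 14/893 ≈ 0.01568.
Coefficient of coincidence = 0.01568/0.02417 ≈ 0.65; interference = 1 − 0.65 = 0.35.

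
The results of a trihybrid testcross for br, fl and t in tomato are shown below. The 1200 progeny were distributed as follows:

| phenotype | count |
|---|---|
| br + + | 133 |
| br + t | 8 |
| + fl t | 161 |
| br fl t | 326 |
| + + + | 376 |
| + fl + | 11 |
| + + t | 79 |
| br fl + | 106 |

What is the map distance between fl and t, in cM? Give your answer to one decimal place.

17.0 cM

The two most frequent reciprocal classes, br fl t and + + +, are the parental types, so the F1 was br fl t / + + +.
The two rarest classes, br + t and + fl +, are the double crossovers. Comparing them with the parentals, only the fl allele has switched, so fl is the middle locus and the order is t – fl – br.
Crossovers in the t–fl interval produce the single-crossover classes br fl + and + + t (106 + 79 = 185) plus the double crossovers (19).
RF(t–fl) = (185 + 19) / 1200 = 204/1200 = 0.1700 → 17.0 cM.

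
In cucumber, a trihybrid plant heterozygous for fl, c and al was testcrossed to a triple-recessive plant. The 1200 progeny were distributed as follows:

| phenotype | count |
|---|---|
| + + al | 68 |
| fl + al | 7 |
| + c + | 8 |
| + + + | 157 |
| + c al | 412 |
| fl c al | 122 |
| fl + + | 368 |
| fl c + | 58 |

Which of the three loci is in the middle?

The two most frequent reciprocal classes, + c al and fl + +, are the parental types, so the F1 was + c al / fl + +.
The two rarest classes, + c + and fl + al, are the double crossovers. Comparing them with the parentals, only the al allele has switched, so al is the middle locus and the order is fl – al – c.

al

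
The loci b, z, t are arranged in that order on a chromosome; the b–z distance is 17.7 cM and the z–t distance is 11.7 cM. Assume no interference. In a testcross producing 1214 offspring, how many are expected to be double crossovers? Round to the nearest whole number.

25

Map distances give recombination frequencies of 0.177 and 0.117 for the two intervals.
With no interference, expected double-crossover frequency = 0.177 × 0.117 = 0.02071.
Expected number = 0.02071 × 1214 = 25.14 ≈ 25.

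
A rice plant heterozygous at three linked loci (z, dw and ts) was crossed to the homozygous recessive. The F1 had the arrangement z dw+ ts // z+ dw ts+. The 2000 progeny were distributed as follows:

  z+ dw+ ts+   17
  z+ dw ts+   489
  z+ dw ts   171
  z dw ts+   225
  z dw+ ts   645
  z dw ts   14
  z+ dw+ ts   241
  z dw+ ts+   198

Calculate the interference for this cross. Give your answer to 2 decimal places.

The two rarest classes, z dw ts and z+ dw+ ts+, are the double crossovers. Comparing them with the parentals, only the dw allele has switched, so dw is the middle locus and the order is ts – dw – z.
ts–dw: (369 + 31)/2000 = 0.2000; dw–z: (466 + 31)/2000 = 0.2485.
Expected DCO frequency = 0.2000 × 0.2485 ≈ 0.04970; observed = 31/2000 ≈ 0.01550.
Coefficient of coincidence = 0.01550/0.04970 ≈ 0.31; interference = 1 − 0.31 = 0.69.

0.69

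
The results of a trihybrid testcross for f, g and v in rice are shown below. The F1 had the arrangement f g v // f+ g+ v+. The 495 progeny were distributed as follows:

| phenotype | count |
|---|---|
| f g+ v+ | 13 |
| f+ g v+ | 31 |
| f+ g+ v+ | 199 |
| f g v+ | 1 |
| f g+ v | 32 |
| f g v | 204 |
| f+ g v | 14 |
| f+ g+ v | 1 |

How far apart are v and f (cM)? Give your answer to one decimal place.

5.9 cM

The two rarest classes, f g v+ and f+ g+ v, are the double crossovers. Comparing them with the parentals, only the v allele has switched, so v is the middle locus and the order is f – v – g.
Crossovers in the f–v interval produce the single-crossover classes f+ g v and f g+ v+ (14 + 13 = 27) plus the double crossovers (2).
RF(f–v) = (27 + 2) / 495 = 29/495 = 0.0586 → 5.9 cM.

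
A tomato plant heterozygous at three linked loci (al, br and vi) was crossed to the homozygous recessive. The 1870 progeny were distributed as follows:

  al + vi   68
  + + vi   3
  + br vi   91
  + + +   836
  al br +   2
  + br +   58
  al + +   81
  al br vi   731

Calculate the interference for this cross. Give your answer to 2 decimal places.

0.60

The two most frequent reciprocal classes, al br vi and + + +, are the parental types, so the F1 was al br vi / + + +.
The two rarest classes, al br + and + + vi, are the double crossovers. Comparing them with the parentals, only the vi allele has switched, so vi is the middle locus and the order is al – vi – br.
al–vi: (172 + 5)/1870 = 0.0947; vi–br: (126 + 5)/1870 = 0.0701.
Expected DCO frequency = 0.0947 × 0.0701 ≈ 0.00664; observed = 5/1870 ≈ 0.00267.
Coefficient of coincidence = 0.00267/0.00664 ≈ 0.40; interference = 1 − 0.40 = 0.60.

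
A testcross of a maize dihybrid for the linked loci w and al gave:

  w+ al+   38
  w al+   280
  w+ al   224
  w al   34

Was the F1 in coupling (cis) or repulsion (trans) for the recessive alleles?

The two most frequent classes are w+ al (224) and w al+ (280); these are the parental (non-recombinant) types.
So the F1 carried w+ al on one chromosome and w al+ on the other — the recessive alleles are on opposite chromosomes (trans / repulsion).

trans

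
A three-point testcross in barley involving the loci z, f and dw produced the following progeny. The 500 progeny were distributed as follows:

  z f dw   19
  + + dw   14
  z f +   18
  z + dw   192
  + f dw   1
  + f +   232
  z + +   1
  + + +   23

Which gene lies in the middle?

dw

The two most frequent reciprocal classes, + f + and z + dw, are the parental types, so the F1 was + f + / z + dw.
The two rarest classes, + f dw and z + +, are the double crossovers. Comparing them with the parentals, only the dw allele has switched, so dw is the middle locus and the order is f – dw – z.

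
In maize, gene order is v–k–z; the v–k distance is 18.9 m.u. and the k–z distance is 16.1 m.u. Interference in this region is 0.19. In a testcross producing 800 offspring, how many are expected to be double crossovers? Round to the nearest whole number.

Map distances give recombination frequencies of 0.189 and 0.161 for the two intervals.
With interference 0.19 (so coincidence = 0.81), expected double-crossover frequency = 0.189 × 0.161 × 0.81 = 0.02465.
Expected number = 0.02465 × 800 = 19.72 ≈ 20.

20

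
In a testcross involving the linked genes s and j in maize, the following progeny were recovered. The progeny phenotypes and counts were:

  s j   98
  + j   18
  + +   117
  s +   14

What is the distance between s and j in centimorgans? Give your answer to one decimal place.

13.0 centimorgans

The two most frequent classes, + + (117) and s j (98), are the parental types, so the F1 was + + / s j.
The recombinant classes are + j and s +: 18 + 14 = 32.
Recombination frequency = 32/247 = 0.1296 ≈ 13.0%, i.e. 13.0 centimorgans.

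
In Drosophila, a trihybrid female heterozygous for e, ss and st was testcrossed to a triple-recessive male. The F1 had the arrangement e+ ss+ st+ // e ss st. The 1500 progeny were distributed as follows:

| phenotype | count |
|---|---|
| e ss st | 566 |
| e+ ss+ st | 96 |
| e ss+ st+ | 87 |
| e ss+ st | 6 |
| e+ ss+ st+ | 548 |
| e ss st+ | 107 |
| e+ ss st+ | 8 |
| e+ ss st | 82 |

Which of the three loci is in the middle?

The two rarest classes, e+ ss st+ and e ss+ st, are the double crossovers. Comparing them with the parentals, only the ss allele has switched, so ss is the middle locus and the order is e – ss – st.

ss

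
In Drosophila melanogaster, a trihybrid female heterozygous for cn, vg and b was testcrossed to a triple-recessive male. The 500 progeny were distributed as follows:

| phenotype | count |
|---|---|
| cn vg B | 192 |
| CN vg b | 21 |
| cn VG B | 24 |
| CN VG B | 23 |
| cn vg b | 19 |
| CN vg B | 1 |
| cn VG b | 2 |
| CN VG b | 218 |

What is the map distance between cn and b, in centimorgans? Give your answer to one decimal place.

9.0 centimorgans

The two most frequent reciprocal classes, cn vg B and CN VG b, are the parental types, so the F1 was cn vg B / CN VG b.
The two rarest classes, CN vg B and cn VG b, are the double crossovers. Comparing them with the parentals, only the cn allele has switched, so cn is the middle locus and the order is vg – cn – b.
Crossovers in the cn–b interval produce the single-crossover classes cn vg b and CN VG B (19 + 23 = 42) plus the double crossovers (3).
RF(cn–b) = (42 + 3) / 500 = 45/500 = 0.0900 → 9.0 centimorgans.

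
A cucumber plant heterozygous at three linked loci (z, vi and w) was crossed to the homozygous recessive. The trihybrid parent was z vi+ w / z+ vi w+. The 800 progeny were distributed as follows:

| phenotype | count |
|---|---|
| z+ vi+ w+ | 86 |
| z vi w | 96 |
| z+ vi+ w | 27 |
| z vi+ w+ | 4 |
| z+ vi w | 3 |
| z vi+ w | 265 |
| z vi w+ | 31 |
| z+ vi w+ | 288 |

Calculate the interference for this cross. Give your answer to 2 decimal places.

0.54

The two rarest classes, z vi+ w+ and z+ vi w, are the double crossovers. Comparing them with the parentals, only the w allele has switched, so w is the middle locus and the order is vi – w – z.
vi–w: (182 + 7)/800 = 0.2362; w–z: (58 + 7)/800 = 0.0813.
Expected DCO frequency = 0.2362 × 0.0813 ≈ 0.01920; observed = 7/800 ≈ 0.00875.
Coefficient of coincidence = 0.00875/0.01920 ≈ 0.46; interference = 1 − 0.46 = 0.54.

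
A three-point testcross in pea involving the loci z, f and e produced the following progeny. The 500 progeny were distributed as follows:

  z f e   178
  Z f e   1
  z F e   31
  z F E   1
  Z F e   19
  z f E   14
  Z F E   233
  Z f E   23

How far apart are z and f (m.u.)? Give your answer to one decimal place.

11.2 m.u.

The two most frequent reciprocal classes, Z F E and z f e, are the parental types, so the F1 was Z F E / z f e.
The two rarest classes, z F E and Z f e, are the double crossovers. Comparing them with the parentals, only the z allele has switched, so z is the middle locus and the order is e – z – f.
Crossovers in the z–f interval produce the single-crossover classes Z f E and z F e (23 + 31 = 54) plus the double crossovers (2).
RF(z–f) = (54 + 2) / 500 = 56/500 = 0.1120 → 11.2 m.u.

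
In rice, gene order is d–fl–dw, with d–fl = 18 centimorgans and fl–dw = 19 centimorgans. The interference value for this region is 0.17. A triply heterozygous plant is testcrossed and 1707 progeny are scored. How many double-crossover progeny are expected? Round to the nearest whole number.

Map distances give recombination frequencies of 0.180 and 0.190 for the two intervals.
With interference 0.17 (so coincidence = 0.83), expected double-crossover frequency = 0.180 × 0.190 × 0.83 = 0.02839.
Expected number = 0.02839 × 1707 = 48.45 ≈ 48.

48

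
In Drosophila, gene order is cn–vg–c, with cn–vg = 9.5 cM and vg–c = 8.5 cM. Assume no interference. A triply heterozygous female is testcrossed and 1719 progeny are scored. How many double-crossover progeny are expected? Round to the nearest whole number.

14

Map distances give recombination frequencies of 0.095 and 0.085 for the two intervals.
With no interference, expected double-crossover frequency = 0.095 × 0.085 = 0.00808.
Expected number = 0.00808 × 1719 = 13.88 ≈ 14.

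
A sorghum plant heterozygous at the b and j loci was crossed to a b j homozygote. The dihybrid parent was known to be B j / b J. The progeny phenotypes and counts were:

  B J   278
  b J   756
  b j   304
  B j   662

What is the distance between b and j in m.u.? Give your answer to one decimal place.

The recombinant classes are B J and b j: 278 + 304 = 582.
Recombination frequency = 582/2000 = 0.2910 ≈ 29.1%, i.e. 29.1 m.u.

29.1 m.u.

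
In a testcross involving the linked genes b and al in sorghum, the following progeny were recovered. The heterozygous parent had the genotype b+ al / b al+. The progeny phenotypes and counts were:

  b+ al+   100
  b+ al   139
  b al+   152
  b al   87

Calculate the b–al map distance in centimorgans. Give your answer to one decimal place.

39.1 centimorgans

The recombinant classes are b+ al+ and b al: 100 + 87 = 187.
Recombination frequency = 187/478 = 0.3912 ≈ 39.1%, i.e. 39.1 centimorgans.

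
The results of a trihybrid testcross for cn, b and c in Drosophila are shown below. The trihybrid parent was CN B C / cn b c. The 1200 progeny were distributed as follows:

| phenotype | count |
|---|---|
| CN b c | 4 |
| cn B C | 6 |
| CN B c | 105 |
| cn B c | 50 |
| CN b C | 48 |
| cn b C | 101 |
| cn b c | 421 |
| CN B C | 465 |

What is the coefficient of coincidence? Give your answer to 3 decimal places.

0.514

The two rarest classes, cn B C and CN b c, are the double crossovers. Comparing them with the parentals, only the cn allele has switched, so cn is the middle locus and the order is b – cn – c.
b–cn: (98 + 10)/1200 = 0.0900; cn–c: (206 + 10)/1200 = 0.1800.
Expected DCO frequency = 0.0900 × 0.1800 ≈ 0.01620; observed = 10/1200 ≈ 0.00833.
Coefficient of coincidence = 0.00833/0.01620 ≈ 0.514.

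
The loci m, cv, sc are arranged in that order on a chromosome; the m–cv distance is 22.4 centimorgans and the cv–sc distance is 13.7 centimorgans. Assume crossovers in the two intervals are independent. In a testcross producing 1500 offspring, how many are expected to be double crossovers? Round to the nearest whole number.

46

Map distances give recombination frequencies of 0.224 and 0.137 for the two intervals.
With no interference, expected double-crossover frequency = 0.224 × 0.137 = 0.03069.
Expected number = 0.03069 × 1500 = 46.03 ≈ 46.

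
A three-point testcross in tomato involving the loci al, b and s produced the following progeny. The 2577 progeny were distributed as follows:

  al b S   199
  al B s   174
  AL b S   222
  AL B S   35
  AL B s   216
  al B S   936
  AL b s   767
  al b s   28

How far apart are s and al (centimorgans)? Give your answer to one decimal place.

17.8 centimorgans

The two most frequent reciprocal classes, AL b s and al B S, are the parental types, so the F1 was AL b s / al B S.
The two rarest classes, al b s and AL B S, are the double crossovers. Comparing them with the parentals, only the al allele has switched, so al is the middle locus and the order is s – al – b.
Crossovers in the s–al interval produce the single-crossover classes AL b S and al B s (222 + 174 = 396) plus the double crossovers (63).
RF(s–al) = (396 + 63) / 2577 = 459/2577 = 0.1781 → 17.8 centimorgans.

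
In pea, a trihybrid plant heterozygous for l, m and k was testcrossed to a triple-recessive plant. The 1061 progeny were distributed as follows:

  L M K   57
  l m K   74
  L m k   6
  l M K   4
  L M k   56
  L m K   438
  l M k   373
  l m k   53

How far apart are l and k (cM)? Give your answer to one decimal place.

13.2 cM

The two most frequent reciprocal classes, l M k and L m K, are the parental types, so the F1 was l M k / L m K.
The two rarest classes, l M K and L m k, are the double crossovers. Comparing them with the parentals, only the k allele has switched, so k is the middle locus and the order is l – k – m.
Crossovers in the l–k interval produce the single-crossover classes L M k and l m K (56 + 74 = 130) plus the double crossovers (10).
RF(l–k) = (130 + 10) / 1061 = 140/1061 = 0.1320 → 13.2 cM.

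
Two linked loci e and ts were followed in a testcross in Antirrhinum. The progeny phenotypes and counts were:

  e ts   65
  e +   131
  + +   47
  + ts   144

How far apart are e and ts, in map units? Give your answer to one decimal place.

The two most frequent classes, + ts (144) and e + (131), are the parental types, so the F1 was + ts / e +.
The recombinant classes are + + and e ts: 47 + 65 = 112.
Recombination frequency = 112/387 = 0.2894 ≈ 28.9%, i.e. 28.9 map units.

28.9 map units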